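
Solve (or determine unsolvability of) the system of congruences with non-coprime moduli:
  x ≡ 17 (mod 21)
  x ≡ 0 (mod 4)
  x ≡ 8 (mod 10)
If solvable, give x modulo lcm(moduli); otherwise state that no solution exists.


Moduli 21, 4, 10 are not pairwise coprime, so CRT works modulo lcm(m_i) when all pairwise compatibility conditions hold.
Pairwise compatibility: gcd(m_i, m_j) must divide a_i - a_j for every pair.
Merge one congruence at a time:
  Start: x ≡ 17 (mod 21).
  Combine with x ≡ 0 (mod 4): gcd(21, 4) = 1; 0 - 17 = -17, which IS divisible by 1, so compatible.
    Write x = 17 + 21·t and substitute into x ≡ 0 (mod 4): 21·t ≡ 0 − 17 = -17 (mod 4).
    Reduce coefficients mod 4: 1·t ≡ 3 (mod 4).
    So t ≡ 3 (mod 4).
    Then x = 17 + 21·3 = 80, valid modulo lcm(21, 4) = 84: x ≡ 80 (mod 84).
  Combine with x ≡ 8 (mod 10): gcd(84, 10) = 2; 8 - 80 = -72, which IS divisible by 2, so compatible.
    Write x = 80 + 84·t and substitute into x ≡ 8 (mod 10): 84·t ≡ 8 − 80 = -72 (mod 10).
    Divide the congruence (and modulus) by g = 2: 42·t ≡ -36 (mod 5).
    Reduce coefficients mod 5: 2·t ≡ 4 (mod 5).
    The inverse of 2 mod 5 is 3 (since 2·3 = 6 = 1·5 + 1), so t ≡ 3·4 = 12 ≡ 2 (mod 5).
    Then x = 80 + 84·2 = 248, valid modulo lcm(84, 10) = 420: x ≡ 248 (mod 420).
Verify: 248 mod 21 = 17, 248 mod 4 = 0, 248 mod 10 = 8.

x ≡ 248 (mod 420).


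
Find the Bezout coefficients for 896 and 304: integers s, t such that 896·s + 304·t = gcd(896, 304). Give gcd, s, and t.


Euclidean algorithm on (896, 304) — divide until remainder is 0:
  896 = 2 · 304 + 288
  304 = 1 · 288 + 16
  288 = 18 · 16 + 0
gcd(896, 304) = 16.
Track Bezout coefficients alongside the remainders: start with r₀ = 896 = a·1 + b·0 (s = 1, t = 0) and r₁ = 304 = a·0 + b·1 (s = 0, t = 1); each new remainder r_{k+1} = r_{k-1} − q_k·r_k inherits s_{k+1} = s_{k-1} − q_k·s_k, t_{k+1} = t_{k-1} − q_k·t_k, so r_k = a·s_k + b·t_k at every step:
  q = 2: r = 288, s = 1 − 2·0 = 1, t = 0 − 2·1 = -2  (check: 896·1 + 304·(-2) = 288)
  q = 1: r = 16, s = 0 − 1·1 = -1, t = 1 − 1·(-2) = 3  (check: 896·(-1) + 304·3 = 16)
The row with r = 16 (the gcd) gives the Bezout coefficients s = -1, t = 3.
Result: 896 · (-1) + 304 · (3) = 16.

gcd(896, 304) = 16; s = -1, t = 3 (check: 896·(-1) + 304·3 = 16).


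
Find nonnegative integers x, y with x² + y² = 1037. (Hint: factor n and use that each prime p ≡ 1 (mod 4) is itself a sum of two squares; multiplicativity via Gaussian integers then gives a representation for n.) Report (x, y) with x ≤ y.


Step 1: Factor n = 1037 = 17 · 61.
Step 2: Check the mod-4 condition on each prime factor: 17 ≡ 1 (mod 4), exponent 1; 61 ≡ 1 (mod 4), exponent 1.
All primes ≡ 3 (mod 4) appear to even exponent (or don't appear), so by the two-squares theorem n IS expressible as a sum of two squares.
Step 3: Build a representation. Here n = 17 · 61 is a product of primes ≡ 1 (mod 4). Each prime p ≡ 1 (mod 4) is itself a sum of two squares; find a² by testing p − a² for a perfect square:
  17: 17 − 1² = 16 = 4² ⇒ 17 = 1² + 4².
  61: 61 − 1² = 60, 61 − 2² = 57, 61 − 3² = 52, 61 − 4² = 45, 61 − 5² = 36 = 6² ⇒ 61 = 5² + 6².
  Combine using the Brahmagupta–Fibonacci identity (a² + b²)(c² + d²) = (ac − bd)² + (ad + bc)² = (ac + bd)² + (ad − bc)²:
  17 · 61 = 1037: from (1² + 4²)(5² + 6²), take (1·5 − 4·6, 1·6 + 4·5) = (5 − 24, 6 + 20) = (-19, 26); dropping signs (only squares matter) gives (19, 26); check 19² + 26² = 361 + 676 = 1037 ✓.
Step 4: Order so x ≤ y and verify: 19² + 26² = 361 + 676 = 1037 = n. ✓

n = 1037 = 19² + 26² (one valid representation with x ≤ y).


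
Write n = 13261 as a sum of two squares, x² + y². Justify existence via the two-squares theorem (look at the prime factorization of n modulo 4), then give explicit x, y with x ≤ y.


Step 1: Factor n = 13261 = 89 · 149.
Step 2: Check the mod-4 condition on each prime factor: 89 ≡ 1 (mod 4), exponent 1; 149 ≡ 1 (mod 4), exponent 1.
All primes ≡ 3 (mod 4) appear to even exponent (or don't appear), so by the two-squares theorem n IS expressible as a sum of two squares.
Step 3: Build a representation. Here n = 89 · 149 is a product of primes ≡ 1 (mod 4). Each prime p ≡ 1 (mod 4) is itself a sum of two squares; find a² by testing p − a² for a perfect square:
  89: 89 − 1² = 88, 89 − 2² = 85, 89 − 3² = 80, 89 − 4² = 73, 89 − 5² = 64 = 8² ⇒ 89 = 5² + 8².
  149: 149 − 1² = 148, 149 − 2² = 145, 149 − 3² = 140, 149 − 4² = 133, 149 − 5² = 124, 149 − 6² = 113, 149 − 7² = 100 = 10² ⇒ 149 = 7² + 10².
  Combine using the Brahmagupta–Fibonacci identity (a² + b²)(c² + d²) = (ac − bd)² + (ad + bc)² = (ac + bd)² + (ad − bc)²:
  89 · 149 = 13261: from (5² + 8²)(7² + 10²), take (5·7 − 8·10, 5·10 + 8·7) = (35 − 80, 50 + 56) = (-45, 106); dropping signs (only squares matter) gives (45, 106); check 45² + 106² = 2025 + 11236 = 13261 ✓.
Step 4: Order so x ≤ y and verify: 45² + 106² = 2025 + 11236 = 13261 = n. ✓

n = 13261 = 45² + 106² (one valid representation with x ≤ y).


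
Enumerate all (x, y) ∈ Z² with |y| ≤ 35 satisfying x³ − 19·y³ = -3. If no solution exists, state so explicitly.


The equation is x³ - 19y³ = -3. For fixed y, x³ = 19·y³ − 3, so a solution requires the RHS to be a perfect cube.
Strategy: iterate y from -35 to 35, compute RHS = 19·y³ − 3, and check whether it is a (positive or negative) perfect cube.
Check small values of y:
  y = 0: RHS = -3 is not a perfect cube.
  y = 1: RHS = 16 is not a perfect cube.
  y = -1: RHS = -22 is not a perfect cube.
  y = 2: RHS = 149 is not a perfect cube.
  y = -2: RHS = -155 is not a perfect cube.
  y = 3: RHS = 510 is not a perfect cube.
  y = -3: RHS = -516 is not a perfect cube.
Continuing the search up to |y| = 35 finds no solutions either.
No (x, y) in the scanned range satisfies the equation.

No integer solutions with |y| ≤ 35.


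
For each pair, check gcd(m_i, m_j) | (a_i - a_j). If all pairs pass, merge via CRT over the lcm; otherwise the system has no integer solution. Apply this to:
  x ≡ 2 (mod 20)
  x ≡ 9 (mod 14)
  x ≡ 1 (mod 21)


Moduli 20, 14, 21 are not pairwise coprime, so CRT works modulo lcm(m_i) when all pairwise compatibility conditions hold.
Pairwise compatibility: gcd(m_i, m_j) must divide a_i - a_j for every pair.
Merge one congruence at a time:
  Start: x ≡ 2 (mod 20).
  Combine with x ≡ 9 (mod 14): gcd(20, 14) = 2, and 9 - 2 = 7 is NOT divisible by 2.
    ⇒ system is inconsistent (no integer solution).

No solution (the system is inconsistent).


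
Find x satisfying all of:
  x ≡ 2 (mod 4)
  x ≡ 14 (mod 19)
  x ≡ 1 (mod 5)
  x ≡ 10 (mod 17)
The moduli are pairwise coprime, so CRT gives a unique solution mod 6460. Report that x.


Product of moduli M = 4 · 19 · 5 · 17 = 6460.
Merge one congruence at a time:
  Start: x ≡ 2 (mod 4).
  Combine with x ≡ 14 (mod 19); new modulus lcm = 76.
    Write x = 2 + 4·t and substitute into x ≡ 14 (mod 19): 4·t ≡ 14 − 2 = 12 (mod 19).
    The inverse of 4 mod 19 is 5 (since 4·5 = 20 = 1·19 + 1), so t ≡ 5·12 = 60 ≡ 3 (mod 19).
    Then x = 2 + 4·3 = 14, valid modulo lcm(4, 19) = 76: x ≡ 14 (mod 76).
  Combine with x ≡ 1 (mod 5); new modulus lcm = 380.
    Write x = 14 + 76·t and substitute into x ≡ 1 (mod 5): 76·t ≡ 1 − 14 = -13 (mod 5).
    Reduce coefficients mod 5: 1·t ≡ 2 (mod 5).
    So t ≡ 2 (mod 5).
    Then x = 14 + 76·2 = 166, valid modulo lcm(76, 5) = 380: x ≡ 166 (mod 380).
  Combine with x ≡ 10 (mod 17); new modulus lcm = 6460.
    Write x = 166 + 380·t and substitute into x ≡ 10 (mod 17): 380·t ≡ 10 − 166 = -156 (mod 17).
    Reduce coefficients mod 17: 6·t ≡ 14 (mod 17).
    The inverse of 6 mod 17 is 3 (since 6·3 = 18 = 1·17 + 1), so t ≡ 3·14 = 42 ≡ 8 (mod 17).
    Then x = 166 + 380·8 = 3206, valid modulo lcm(380, 17) = 6460: x ≡ 3206 (mod 6460).
Verify against each original: 3206 mod 4 = 2, 3206 mod 19 = 14, 3206 mod 5 = 1, 3206 mod 17 = 10.

x ≡ 3206 (mod 6460).


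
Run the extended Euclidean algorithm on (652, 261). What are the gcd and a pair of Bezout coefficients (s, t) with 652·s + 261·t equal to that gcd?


Euclidean algorithm on (652, 261) — divide until remainder is 0:
  652 = 2 · 261 + 130
  261 = 2 · 130 + 1
  130 = 130 · 1 + 0
gcd(652, 261) = 1.
Track Bezout coefficients alongside the remainders: start with r₀ = 652 = a·1 + b·0 (s = 1, t = 0) and r₁ = 261 = a·0 + b·1 (s = 0, t = 1); each new remainder r_{k+1} = r_{k-1} − q_k·r_k inherits s_{k+1} = s_{k-1} − q_k·s_k, t_{k+1} = t_{k-1} − q_k·t_k, so r_k = a·s_k + b·t_k at every step:
  q = 2: r = 130, s = 1 − 2·0 = 1, t = 0 − 2·1 = -2  (check: 652·1 + 261·(-2) = 130)
  q = 2: r = 1, s = 0 − 2·1 = -2, t = 1 − 2·(-2) = 5  (check: 652·(-2) + 261·5 = 1)
The row with r = 1 (the gcd) gives the Bezout coefficients s = -2, t = 5.
Result: 652 · (-2) + 261 · (5) = 1.

gcd(652, 261) = 1; s = -2, t = 5 (check: 652·(-2) + 261·5 = 1).


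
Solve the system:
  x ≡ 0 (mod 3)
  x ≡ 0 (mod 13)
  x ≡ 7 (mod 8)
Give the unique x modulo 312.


Moduli 3, 13, 8 are pairwise coprime; by CRT there is a unique solution modulo M = 3 · 13 · 8 = 312.
Solve pairwise, accumulating the modulus:
  Start with x ≡ 0 (mod 3).
  Combine with x ≡ 0 (mod 13): since gcd(3, 13) = 1, we get a unique residue mod 39.
    Write x = 0 + 3·t and substitute into x ≡ 0 (mod 13): 3·t ≡ 0 − 0 = 0 (mod 13).
    The inverse of 3 mod 13 is 9 (since 3·9 = 27 = 2·13 + 1), so t ≡ 9·0 = 0 ≡ 0 (mod 13).
    Then x = 0 + 3·0 = 0, valid modulo lcm(3, 13) = 39: x ≡ 0 (mod 39).
  Combine with x ≡ 7 (mod 8): since gcd(39, 8) = 1, we get a unique residue mod 312.
    Write x = 0 + 39·t and substitute into x ≡ 7 (mod 8): 39·t ≡ 7 − 0 = 7 (mod 8).
    Reduce coefficients mod 8: 7·t ≡ 7 (mod 8).
    The inverse of 7 mod 8 is 7 (since 7·7 = 49 = 6·8 + 1), so t ≡ 7·7 = 49 ≡ 1 (mod 8).
    Then x = 0 + 39·1 = 39, valid modulo lcm(39, 8) = 312: x ≡ 39 (mod 312).
Verify: 39 mod 3 = 0 ✓, 39 mod 13 = 0 ✓, 39 mod 8 = 7 ✓.

x ≡ 39 (mod 312).


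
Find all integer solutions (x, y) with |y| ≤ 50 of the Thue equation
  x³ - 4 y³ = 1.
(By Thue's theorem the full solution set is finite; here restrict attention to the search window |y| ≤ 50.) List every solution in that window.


The equation is x³ - 4y³ = 1. For fixed y, x³ = 4·y³ + 1, so a solution requires the RHS to be a perfect cube.
Strategy: iterate y from -50 to 50, compute RHS = 4·y³ + 1, and check whether it is a (positive or negative) perfect cube.
Check small values of y:
  y = 0: RHS = 1 = (1)³ ⇒ x = 1 works.
  y = 1: RHS = 5 is not a perfect cube.
  y = -1: RHS = -3 is not a perfect cube.
  y = 2: RHS = 33 is not a perfect cube.
  y = -2: RHS = -31 is not a perfect cube.
  y = 3: RHS = 109 is not a perfect cube.
  y = -3: RHS = -107 is not a perfect cube.
Continuing the search up to |y| = 50 finds no further solutions beyond those listed.
Collected solutions: (1, 0).

Solutions (with |y| ≤ 50): (1, 0).


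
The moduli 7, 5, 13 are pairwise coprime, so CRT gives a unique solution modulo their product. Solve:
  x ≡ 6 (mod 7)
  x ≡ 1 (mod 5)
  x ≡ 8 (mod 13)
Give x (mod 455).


Moduli 7, 5, 13 are pairwise coprime; by CRT there is a unique solution modulo M = 7 · 5 · 13 = 455.
Solve pairwise, accumulating the modulus:
  Start with x ≡ 6 (mod 7).
  Combine with x ≡ 1 (mod 5): since gcd(7, 5) = 1, we get a unique residue mod 35.
    Write x = 6 + 7·t and substitute into x ≡ 1 (mod 5): 7·t ≡ 1 − 6 = -5 (mod 5).
    Reduce coefficients mod 5: 2·t ≡ 0 (mod 5).
    The inverse of 2 mod 5 is 3 (since 2·3 = 6 = 1·5 + 1), so t ≡ 3·0 = 0 ≡ 0 (mod 5).
    Then x = 6 + 7·0 = 6, valid modulo lcm(7, 5) = 35: x ≡ 6 (mod 35).
  Combine with x ≡ 8 (mod 13): since gcd(35, 13) = 1, we get a unique residue mod 455.
    Write x = 6 + 35·t and substitute into x ≡ 8 (mod 13): 35·t ≡ 8 − 6 = 2 (mod 13).
    Reduce coefficients mod 13: 9·t ≡ 2 (mod 13).
    The inverse of 9 mod 13 is 3 (since 9·3 = 27 = 2·13 + 1), so t ≡ 3·2 = 6 ≡ 6 (mod 13).
    Then x = 6 + 35·6 = 216, valid modulo lcm(35, 13) = 455: x ≡ 216 (mod 455).
Verify: 216 mod 7 = 6 ✓, 216 mod 5 = 1 ✓, 216 mod 13 = 8 ✓.

x ≡ 216 (mod 455).


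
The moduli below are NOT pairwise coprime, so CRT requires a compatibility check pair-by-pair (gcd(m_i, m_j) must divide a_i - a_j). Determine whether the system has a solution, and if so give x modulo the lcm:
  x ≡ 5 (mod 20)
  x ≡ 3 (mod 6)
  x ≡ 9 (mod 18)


Moduli 20, 6, 18 are not pairwise coprime, so CRT works modulo lcm(m_i) when all pairwise compatibility conditions hold.
Pairwise compatibility: gcd(m_i, m_j) must divide a_i - a_j for every pair.
Merge one congruence at a time:
  Start: x ≡ 5 (mod 20).
  Combine with x ≡ 3 (mod 6): gcd(20, 6) = 2; 3 - 5 = -2, which IS divisible by 2, so compatible.
    Write x = 5 + 20·t and substitute into x ≡ 3 (mod 6): 20·t ≡ 3 − 5 = -2 (mod 6).
    Divide the congruence (and modulus) by g = 2: 10·t ≡ -1 (mod 3).
    Reduce coefficients mod 3: 1·t ≡ 2 (mod 3).
    So t ≡ 2 (mod 3).
    Then x = 5 + 20·2 = 45, valid modulo lcm(20, 6) = 60: x ≡ 45 (mod 60).
  Combine with x ≡ 9 (mod 18): gcd(60, 18) = 6; 9 - 45 = -36, which IS divisible by 6, so compatible.
    Write x = 45 + 60·t and substitute into x ≡ 9 (mod 18): 60·t ≡ 9 − 45 = -36 (mod 18).
    Divide the congruence (and modulus) by g = 6: 10·t ≡ -6 (mod 3).
    Reduce coefficients mod 3: 1·t ≡ 0 (mod 3).
    So t ≡ 0 (mod 3).
    Then x = 45 + 60·0 = 45, valid modulo lcm(60, 18) = 180: x ≡ 45 (mod 180).
Verify: 45 mod 20 = 5, 45 mod 6 = 3, 45 mod 18 = 9.

x ≡ 45 (mod 180).


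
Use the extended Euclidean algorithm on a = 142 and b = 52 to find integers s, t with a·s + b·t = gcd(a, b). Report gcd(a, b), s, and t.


Euclidean algorithm on (142, 52) — divide until remainder is 0:
  142 = 2 · 52 + 38
  52 = 1 · 38 + 14
  38 = 2 · 14 + 10
  14 = 1 · 10 + 4
  10 = 2 · 4 + 2
  4 = 2 · 2 + 0
gcd(142, 52) = 2.
Track Bezout coefficients alongside the remainders: start with r₀ = 142 = a·1 + b·0 (s = 1, t = 0) and r₁ = 52 = a·0 + b·1 (s = 0, t = 1); each new remainder r_{k+1} = r_{k-1} − q_k·r_k inherits s_{k+1} = s_{k-1} − q_k·s_k, t_{k+1} = t_{k-1} − q_k·t_k, so r_k = a·s_k + b·t_k at every step:
  q = 2: r = 38, s = 1 − 2·0 = 1, t = 0 − 2·1 = -2  (check: 142·1 + 52·(-2) = 38)
  q = 1: r = 14, s = 0 − 1·1 = -1, t = 1 − 1·(-2) = 3  (check: 142·(-1) + 52·3 = 14)
  q = 2: r = 10, s = 1 − 2·(-1) = 3, t = -2 − 2·3 = -8  (check: 142·3 + 52·(-8) = 10)
  q = 1: r = 4, s = -1 − 1·3 = -4, t = 3 − 1·(-8) = 11  (check: 142·(-4) + 52·11 = 4)
  q = 2: r = 2, s = 3 − 2·(-4) = 11, t = -8 − 2·11 = -30  (check: 142·11 + 52·(-30) = 2)
The row with r = 2 (the gcd) gives the Bezout coefficients s = 11, t = -30.
Result: 142 · (11) + 52 · (-30) = 2.

gcd(142, 52) = 2; s = 11, t = -30 (check: 142·11 + 52·(-30) = 2).


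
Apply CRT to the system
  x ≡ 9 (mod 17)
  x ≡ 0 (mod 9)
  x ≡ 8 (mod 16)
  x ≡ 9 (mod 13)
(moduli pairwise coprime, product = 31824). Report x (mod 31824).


Product of moduli M = 17 · 9 · 16 · 13 = 31824.
Merge one congruence at a time:
  Start: x ≡ 9 (mod 17).
  Combine with x ≡ 0 (mod 9); new modulus lcm = 153.
    Write x = 9 + 17·t and substitute into x ≡ 0 (mod 9): 17·t ≡ 0 − 9 = -9 (mod 9).
    Reduce coefficients mod 9: 8·t ≡ 0 (mod 9).
    The inverse of 8 mod 9 is 8 (since 8·8 = 64 = 7·9 + 1), so t ≡ 8·0 = 0 ≡ 0 (mod 9).
    Then x = 9 + 17·0 = 9, valid modulo lcm(17, 9) = 153: x ≡ 9 (mod 153).
  Combine with x ≡ 8 (mod 16); new modulus lcm = 2448.
    Write x = 9 + 153·t and substitute into x ≡ 8 (mod 16): 153·t ≡ 8 − 9 = -1 (mod 16).
    Reduce coefficients mod 16: 9·t ≡ 15 (mod 16).
    The inverse of 9 mod 16 is 9 (since 9·9 = 81 = 5·16 + 1), so t ≡ 9·15 = 135 ≡ 7 (mod 16).
    Then x = 9 + 153·7 = 1080, valid modulo lcm(153, 16) = 2448: x ≡ 1080 (mod 2448).
  Combine with x ≡ 9 (mod 13); new modulus lcm = 31824.
    Write x = 1080 + 2448·t and substitute into x ≡ 9 (mod 13): 2448·t ≡ 9 − 1080 = -1071 (mod 13).
    Reduce coefficients mod 13: 4·t ≡ 8 (mod 13).
    The inverse of 4 mod 13 is 10 (since 4·10 = 40 = 3·13 + 1), so t ≡ 10·8 = 80 ≡ 2 (mod 13).
    Then x = 1080 + 2448·2 = 5976, valid modulo lcm(2448, 13) = 31824: x ≡ 5976 (mod 31824).
Verify against each original: 5976 mod 17 = 9, 5976 mod 9 = 0, 5976 mod 16 = 8, 5976 mod 13 = 9.

x ≡ 5976 (mod 31824).


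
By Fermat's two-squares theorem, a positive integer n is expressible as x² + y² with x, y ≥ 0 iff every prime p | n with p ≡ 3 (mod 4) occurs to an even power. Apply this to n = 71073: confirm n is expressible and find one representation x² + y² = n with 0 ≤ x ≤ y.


Step 1: Factor n = 71073 = 3^2 · 53 · 149.
Step 2: Check the mod-4 condition on each prime factor: 3 ≡ 3 (mod 4), exponent 2 (must be even); 53 ≡ 1 (mod 4), exponent 1; 149 ≡ 1 (mod 4), exponent 1.
All primes ≡ 3 (mod 4) appear to even exponent (or don't appear), so by the two-squares theorem n IS expressible as a sum of two squares.
Step 3: Build a representation. Group n = k² · m with k = 3 and m = 53 · 149 = 7897 (a product of primes ≡ 1 (mod 4)); a representation of m scales to one of n via (k·x)² + (k·y)² = k²(x² + y²). Each prime p ≡ 1 (mod 4) is itself a sum of two squares; find a² by testing p − a² for a perfect square:
  53: 53 − 1² = 52, 53 − 2² = 49 = 7² ⇒ 53 = 2² + 7².
  149: 149 − 1² = 148, 149 − 2² = 145, 149 − 3² = 140, 149 − 4² = 133, 149 − 5² = 124, 149 − 6² = 113, 149 − 7² = 100 = 10² ⇒ 149 = 7² + 10².
  Combine using the Brahmagupta–Fibonacci identity (a² + b²)(c² + d²) = (ac − bd)² + (ad + bc)² = (ac + bd)² + (ad − bc)²:
  53 · 149 = 7897: from (2² + 7²)(7² + 10²), take (2·7 − 7·10, 2·10 + 7·7) = (14 − 70, 20 + 49) = (-56, 69); dropping signs (only squares matter) gives (56, 69); check 56² + 69² = 3136 + 4761 = 7897 ✓.
  Scale by k = 3: (3·56, 3·69) = (168, 207).
Step 4: Order so x ≤ y and verify: 168² + 207² = 28224 + 42849 = 71073 = n. ✓

n = 71073 = 168² + 207² (one valid representation with x ≤ y).


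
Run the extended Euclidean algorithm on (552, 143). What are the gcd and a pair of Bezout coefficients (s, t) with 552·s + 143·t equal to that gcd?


Euclidean algorithm on (552, 143) — divide until remainder is 0:
  552 = 3 · 143 + 123
  143 = 1 · 123 + 20
  123 = 6 · 20 + 3
  20 = 6 · 3 + 2
  3 = 1 · 2 + 1
  2 = 2 · 1 + 0
gcd(552, 143) = 1.
Track Bezout coefficients alongside the remainders: start with r₀ = 552 = a·1 + b·0 (s = 1, t = 0) and r₁ = 143 = a·0 + b·1 (s = 0, t = 1); each new remainder r_{k+1} = r_{k-1} − q_k·r_k inherits s_{k+1} = s_{k-1} − q_k·s_k, t_{k+1} = t_{k-1} − q_k·t_k, so r_k = a·s_k + b·t_k at every step:
  q = 3: r = 123, s = 1 − 3·0 = 1, t = 0 − 3·1 = -3  (check: 552·1 + 143·(-3) = 123)
  q = 1: r = 20, s = 0 − 1·1 = -1, t = 1 − 1·(-3) = 4  (check: 552·(-1) + 143·4 = 20)
  q = 6: r = 3, s = 1 − 6·(-1) = 7, t = -3 − 6·4 = -27  (check: 552·7 + 143·(-27) = 3)
  q = 6: r = 2, s = -1 − 6·7 = -43, t = 4 − 6·(-27) = 166  (check: 552·(-43) + 143·166 = 2)
  q = 1: r = 1, s = 7 − 1·(-43) = 50, t = -27 − 1·166 = -193  (check: 552·50 + 143·(-193) = 1)
The row with r = 1 (the gcd) gives the Bezout coefficients s = 50, t = -193.
Result: 552 · (50) + 143 · (-193) = 1.

gcd(552, 143) = 1; s = 50, t = -193 (check: 552·50 + 143·(-193) = 1).


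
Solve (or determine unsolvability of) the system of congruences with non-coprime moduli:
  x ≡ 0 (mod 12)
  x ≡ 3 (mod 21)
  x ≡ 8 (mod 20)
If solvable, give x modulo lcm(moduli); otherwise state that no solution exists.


Moduli 12, 21, 20 are not pairwise coprime, so CRT works modulo lcm(m_i) when all pairwise compatibility conditions hold.
Pairwise compatibility: gcd(m_i, m_j) must divide a_i - a_j for every pair.
Merge one congruence at a time:
  Start: x ≡ 0 (mod 12).
  Combine with x ≡ 3 (mod 21): gcd(12, 21) = 3; 3 - 0 = 3, which IS divisible by 3, so compatible.
    Write x = 0 + 12·t and substitute into x ≡ 3 (mod 21): 12·t ≡ 3 − 0 = 3 (mod 21).
    Divide the congruence (and modulus) by g = 3: 4·t ≡ 1 (mod 7).
    The inverse of 4 mod 7 is 2 (since 4·2 = 8 = 1·7 + 1), so t ≡ 2·1 = 2 ≡ 2 (mod 7).
    Then x = 0 + 12·2 = 24, valid modulo lcm(12, 21) = 84: x ≡ 24 (mod 84).
  Combine with x ≡ 8 (mod 20): gcd(84, 20) = 4; 8 - 24 = -16, which IS divisible by 4, so compatible.
    Write x = 24 + 84·t and substitute into x ≡ 8 (mod 20): 84·t ≡ 8 − 24 = -16 (mod 20).
    Divide the congruence (and modulus) by g = 4: 21·t ≡ -4 (mod 5).
    Reduce coefficients mod 5: 1·t ≡ 1 (mod 5).
    So t ≡ 1 (mod 5).
    Then x = 24 + 84·1 = 108, valid modulo lcm(84, 20) = 420: x ≡ 108 (mod 420).
Verify: 108 mod 12 = 0, 108 mod 21 = 3, 108 mod 20 = 8.

x ≡ 108 (mod 420).


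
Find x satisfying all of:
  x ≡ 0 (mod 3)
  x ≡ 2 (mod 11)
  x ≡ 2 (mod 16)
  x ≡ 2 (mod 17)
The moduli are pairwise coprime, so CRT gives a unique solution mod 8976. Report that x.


Product of moduli M = 3 · 11 · 16 · 17 = 8976.
Merge one congruence at a time:
  Start: x ≡ 0 (mod 3).
  Combine with x ≡ 2 (mod 11); new modulus lcm = 33.
    Write x = 0 + 3·t and substitute into x ≡ 2 (mod 11): 3·t ≡ 2 − 0 = 2 (mod 11).
    The inverse of 3 mod 11 is 4 (since 3·4 = 12 = 1·11 + 1), so t ≡ 4·2 = 8 ≡ 8 (mod 11).
    Then x = 0 + 3·8 = 24, valid modulo lcm(3, 11) = 33: x ≡ 24 (mod 33).
  Combine with x ≡ 2 (mod 16); new modulus lcm = 528.
    Write x = 24 + 33·t and substitute into x ≡ 2 (mod 16): 33·t ≡ 2 − 24 = -22 (mod 16).
    Reduce coefficients mod 16: 1·t ≡ 10 (mod 16).
    So t ≡ 10 (mod 16).
    Then x = 24 + 33·10 = 354, valid modulo lcm(33, 16) = 528: x ≡ 354 (mod 528).
  Combine with x ≡ 2 (mod 17); new modulus lcm = 8976.
    Write x = 354 + 528·t and substitute into x ≡ 2 (mod 17): 528·t ≡ 2 − 354 = -352 (mod 17).
    Reduce coefficients mod 17: 1·t ≡ 5 (mod 17).
    So t ≡ 5 (mod 17).
    Then x = 354 + 528·5 = 2994, valid modulo lcm(528, 17) = 8976: x ≡ 2994 (mod 8976).
Verify against each original: 2994 mod 3 = 0, 2994 mod 11 = 2, 2994 mod 16 = 2, 2994 mod 17 = 2.

x ≡ 2994 (mod 8976).


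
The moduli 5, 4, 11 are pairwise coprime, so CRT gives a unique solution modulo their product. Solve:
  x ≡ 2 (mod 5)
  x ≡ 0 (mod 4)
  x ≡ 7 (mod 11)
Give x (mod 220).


Moduli 5, 4, 11 are pairwise coprime; by CRT there is a unique solution modulo M = 5 · 4 · 11 = 220.
Solve pairwise, accumulating the modulus:
  Start with x ≡ 2 (mod 5).
  Combine with x ≡ 0 (mod 4): since gcd(5, 4) = 1, we get a unique residue mod 20.
    Write x = 2 + 5·t and substitute into x ≡ 0 (mod 4): 5·t ≡ 0 − 2 = -2 (mod 4).
    Reduce coefficients mod 4: 1·t ≡ 2 (mod 4).
    So t ≡ 2 (mod 4).
    Then x = 2 + 5·2 = 12, valid modulo lcm(5, 4) = 20: x ≡ 12 (mod 20).
  Combine with x ≡ 7 (mod 11): since gcd(20, 11) = 1, we get a unique residue mod 220.
    Write x = 12 + 20·t and substitute into x ≡ 7 (mod 11): 20·t ≡ 7 − 12 = -5 (mod 11).
    Reduce coefficients mod 11: 9·t ≡ 6 (mod 11).
    The inverse of 9 mod 11 is 5 (since 9·5 = 45 = 4·11 + 1), so t ≡ 5·6 = 30 ≡ 8 (mod 11).
    Then x = 12 + 20·8 = 172, valid modulo lcm(20, 11) = 220: x ≡ 172 (mod 220).
Verify: 172 mod 5 = 2 ✓, 172 mod 4 = 0 ✓, 172 mod 11 = 7 ✓.

x ≡ 172 (mod 220).


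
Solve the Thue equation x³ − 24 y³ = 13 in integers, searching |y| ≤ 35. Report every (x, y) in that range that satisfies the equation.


The equation is x³ - 24y³ = 13. For fixed y, x³ = 24·y³ + 13, so a solution requires the RHS to be a perfect cube.
Strategy: iterate y from -35 to 35, compute RHS = 24·y³ + 13, and check whether it is a (positive or negative) perfect cube.
Check small values of y:
  y = 0: RHS = 13 is not a perfect cube.
  y = 1: RHS = 37 is not a perfect cube.
  y = -1: RHS = -11 is not a perfect cube.
  y = 2: RHS = 205 is not a perfect cube.
  y = -2: RHS = -179 is not a perfect cube.
  y = 3: RHS = 661 is not a perfect cube.
  y = -3: RHS = -635 is not a perfect cube.
Continuing the search up to |y| = 35 finds no solutions either.
No (x, y) in the scanned range satisfies the equation.

No integer solutions with |y| ≤ 35.


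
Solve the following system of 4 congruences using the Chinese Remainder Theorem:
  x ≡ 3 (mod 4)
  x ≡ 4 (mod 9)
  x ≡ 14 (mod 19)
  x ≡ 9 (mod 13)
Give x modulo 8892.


Product of moduli M = 4 · 9 · 19 · 13 = 8892.
Merge one congruence at a time:
  Start: x ≡ 3 (mod 4).
  Combine with x ≡ 4 (mod 9); new modulus lcm = 36.
    Write x = 3 + 4·t and substitute into x ≡ 4 (mod 9): 4·t ≡ 4 − 3 = 1 (mod 9).
    The inverse of 4 mod 9 is 7 (since 4·7 = 28 = 3·9 + 1), so t ≡ 7·1 = 7 ≡ 7 (mod 9).
    Then x = 3 + 4·7 = 31, valid modulo lcm(4, 9) = 36: x ≡ 31 (mod 36).
  Combine with x ≡ 14 (mod 19); new modulus lcm = 684.
    Write x = 31 + 36·t and substitute into x ≡ 14 (mod 19): 36·t ≡ 14 − 31 = -17 (mod 19).
    Reduce coefficients mod 19: 17·t ≡ 2 (mod 19).
    The inverse of 17 mod 19 is 9 (since 17·9 = 153 = 8·19 + 1), so t ≡ 9·2 = 18 ≡ 18 (mod 19).
    Then x = 31 + 36·18 = 679, valid modulo lcm(36, 19) = 684: x ≡ 679 (mod 684).
  Combine with x ≡ 9 (mod 13); new modulus lcm = 8892.
    Write x = 679 + 684·t and substitute into x ≡ 9 (mod 13): 684·t ≡ 9 − 679 = -670 (mod 13).
    Reduce coefficients mod 13: 8·t ≡ 6 (mod 13).
    The inverse of 8 mod 13 is 5 (since 8·5 = 40 = 3·13 + 1), so t ≡ 5·6 = 30 ≡ 4 (mod 13).
    Then x = 679 + 684·4 = 3415, valid modulo lcm(684, 13) = 8892: x ≡ 3415 (mod 8892).
Verify against each original: 3415 mod 4 = 3, 3415 mod 9 = 4, 3415 mod 19 = 14, 3415 mod 13 = 9.

x ≡ 3415 (mod 8892).


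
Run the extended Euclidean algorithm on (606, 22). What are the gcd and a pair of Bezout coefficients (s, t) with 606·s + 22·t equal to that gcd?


Euclidean algorithm on (606, 22) — divide until remainder is 0:
  606 = 27 · 22 + 12
  22 = 1 · 12 + 10
  12 = 1 · 10 + 2
  10 = 5 · 2 + 0
gcd(606, 22) = 2.
Track Bezout coefficients alongside the remainders: start with r₀ = 606 = a·1 + b·0 (s = 1, t = 0) and r₁ = 22 = a·0 + b·1 (s = 0, t = 1); each new remainder r_{k+1} = r_{k-1} − q_k·r_k inherits s_{k+1} = s_{k-1} − q_k·s_k, t_{k+1} = t_{k-1} − q_k·t_k, so r_k = a·s_k + b·t_k at every step:
  q = 27: r = 12, s = 1 − 27·0 = 1, t = 0 − 27·1 = -27  (check: 606·1 + 22·(-27) = 12)
  q = 1: r = 10, s = 0 − 1·1 = -1, t = 1 − 1·(-27) = 28  (check: 606·(-1) + 22·28 = 10)
  q = 1: r = 2, s = 1 − 1·(-1) = 2, t = -27 − 1·28 = -55  (check: 606·2 + 22·(-55) = 2)
The row with r = 2 (the gcd) gives the Bezout coefficients s = 2, t = -55.
Result: 606 · (2) + 22 · (-55) = 2.

gcd(606, 22) = 2; s = 2, t = -55 (check: 606·2 + 22·(-55) = 2).


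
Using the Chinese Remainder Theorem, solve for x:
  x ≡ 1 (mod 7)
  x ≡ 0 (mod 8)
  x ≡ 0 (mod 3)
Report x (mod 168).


Moduli 7, 8, 3 are pairwise coprime; by CRT there is a unique solution modulo M = 7 · 8 · 3 = 168.
Solve pairwise, accumulating the modulus:
  Start with x ≡ 1 (mod 7).
  Combine with x ≡ 0 (mod 8): since gcd(7, 8) = 1, we get a unique residue mod 56.
    Write x = 1 + 7·t and substitute into x ≡ 0 (mod 8): 7·t ≡ 0 − 1 = -1 (mod 8).
    Reduce coefficients mod 8: 7·t ≡ 7 (mod 8).
    The inverse of 7 mod 8 is 7 (since 7·7 = 49 = 6·8 + 1), so t ≡ 7·7 = 49 ≡ 1 (mod 8).
    Then x = 1 + 7·1 = 8, valid modulo lcm(7, 8) = 56: x ≡ 8 (mod 56).
  Combine with x ≡ 0 (mod 3): since gcd(56, 3) = 1, we get a unique residue mod 168.
    Write x = 8 + 56·t and substitute into x ≡ 0 (mod 3): 56·t ≡ 0 − 8 = -8 (mod 3).
    Reduce coefficients mod 3: 2·t ≡ 1 (mod 3).
    The inverse of 2 mod 3 is 2 (since 2·2 = 4 = 1·3 + 1), so t ≡ 2·1 = 2 ≡ 2 (mod 3).
    Then x = 8 + 56·2 = 120, valid modulo lcm(56, 3) = 168: x ≡ 120 (mod 168).
Verify: 120 mod 7 = 1 ✓, 120 mod 8 = 0 ✓, 120 mod 3 = 0 ✓.

x ≡ 120 (mod 168).


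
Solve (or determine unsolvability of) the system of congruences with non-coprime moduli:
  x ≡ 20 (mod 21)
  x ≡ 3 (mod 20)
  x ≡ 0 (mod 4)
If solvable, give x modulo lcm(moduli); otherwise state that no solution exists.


Moduli 21, 20, 4 are not pairwise coprime, so CRT works modulo lcm(m_i) when all pairwise compatibility conditions hold.
Pairwise compatibility: gcd(m_i, m_j) must divide a_i - a_j for every pair.
Merge one congruence at a time:
  Start: x ≡ 20 (mod 21).
  Combine with x ≡ 3 (mod 20): gcd(21, 20) = 1; 3 - 20 = -17, which IS divisible by 1, so compatible.
    Write x = 20 + 21·t and substitute into x ≡ 3 (mod 20): 21·t ≡ 3 − 20 = -17 (mod 20).
    Reduce coefficients mod 20: 1·t ≡ 3 (mod 20).
    So t ≡ 3 (mod 20).
    Then x = 20 + 21·3 = 83, valid modulo lcm(21, 20) = 420: x ≡ 83 (mod 420).
  Combine with x ≡ 0 (mod 4): gcd(420, 4) = 4, and 0 - 83 = -83 is NOT divisible by 4.
    ⇒ system is inconsistent (no integer solution).

No solution (the system is inconsistent).


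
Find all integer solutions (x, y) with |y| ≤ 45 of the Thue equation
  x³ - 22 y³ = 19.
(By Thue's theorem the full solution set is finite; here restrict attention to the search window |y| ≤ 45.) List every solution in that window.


The equation is x³ - 22y³ = 19. For fixed y, x³ = 22·y³ + 19, so a solution requires the RHS to be a perfect cube.
Strategy: iterate y from -45 to 45, compute RHS = 22·y³ + 19, and check whether it is a (positive or negative) perfect cube.
Check small values of y:
  y = 0: RHS = 19 is not a perfect cube.
  y = 1: RHS = 41 is not a perfect cube.
  y = -1: RHS = -3 is not a perfect cube.
  y = 2: RHS = 195 is not a perfect cube.
  y = -2: RHS = -157 is not a perfect cube.
  y = 3: RHS = 613 is not a perfect cube.
  y = -3: RHS = -575 is not a perfect cube.
Continuing the search up to |y| = 45 finds no solutions either.
No (x, y) in the scanned range satisfies the equation.

No integer solutions with |y| ≤ 45.


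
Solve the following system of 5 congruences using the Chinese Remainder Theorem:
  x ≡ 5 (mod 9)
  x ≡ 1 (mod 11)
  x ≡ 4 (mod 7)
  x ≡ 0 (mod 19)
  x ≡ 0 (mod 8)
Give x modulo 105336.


Product of moduli M = 9 · 11 · 7 · 19 · 8 = 105336.
Merge one congruence at a time:
  Start: x ≡ 5 (mod 9).
  Combine with x ≡ 1 (mod 11); new modulus lcm = 99.
    Write x = 5 + 9·t and substitute into x ≡ 1 (mod 11): 9·t ≡ 1 − 5 = -4 (mod 11).
    Reduce coefficients mod 11: 9·t ≡ 7 (mod 11).
    The inverse of 9 mod 11 is 5 (since 9·5 = 45 = 4·11 + 1), so t ≡ 5·7 = 35 ≡ 2 (mod 11).
    Then x = 5 + 9·2 = 23, valid modulo lcm(9, 11) = 99: x ≡ 23 (mod 99).
  Combine with x ≡ 4 (mod 7); new modulus lcm = 693.
    Write x = 23 + 99·t and substitute into x ≡ 4 (mod 7): 99·t ≡ 4 − 23 = -19 (mod 7).
    Reduce coefficients mod 7: 1·t ≡ 2 (mod 7).
    So t ≡ 2 (mod 7).
    Then x = 23 + 99·2 = 221, valid modulo lcm(99, 7) = 693: x ≡ 221 (mod 693).
  Combine with x ≡ 0 (mod 19); new modulus lcm = 13167.
    Write x = 221 + 693·t and substitute into x ≡ 0 (mod 19): 693·t ≡ 0 − 221 = -221 (mod 19).
    Reduce coefficients mod 19: 9·t ≡ 7 (mod 19).
    The inverse of 9 mod 19 is 17 (since 9·17 = 153 = 8·19 + 1), so t ≡ 17·7 = 119 ≡ 5 (mod 19).
    Then x = 221 + 693·5 = 3686, valid modulo lcm(693, 19) = 13167: x ≡ 3686 (mod 13167).
  Combine with x ≡ 0 (mod 8); new modulus lcm = 105336.
    Write x = 3686 + 13167·t and substitute into x ≡ 0 (mod 8): 13167·t ≡ 0 − 3686 = -3686 (mod 8).
    Reduce coefficients mod 8: 7·t ≡ 2 (mod 8).
    The inverse of 7 mod 8 is 7 (since 7·7 = 49 = 6·8 + 1), so t ≡ 7·2 = 14 ≡ 6 (mod 8).
    Then x = 3686 + 13167·6 = 82688, valid modulo lcm(13167, 8) = 105336: x ≡ 82688 (mod 105336).
Verify against each original: 82688 mod 9 = 5, 82688 mod 11 = 1, 82688 mod 7 = 4, 82688 mod 19 = 0, 82688 mod 8 = 0.

x ≡ 82688 (mod 105336).


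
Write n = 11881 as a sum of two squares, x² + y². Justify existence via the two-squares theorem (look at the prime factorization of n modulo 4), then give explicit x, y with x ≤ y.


Step 1: Factor n = 11881 = 109^2.
Step 2: Check the mod-4 condition on each prime factor: 109 ≡ 1 (mod 4), exponent 2.
All primes ≡ 3 (mod 4) appear to even exponent (or don't appear), so by the two-squares theorem n IS expressible as a sum of two squares.
Step 3: Build a representation. Here n = 109 · 109 is a product of primes ≡ 1 (mod 4). Each prime p ≡ 1 (mod 4) is itself a sum of two squares; find a² by testing p − a² for a perfect square:
  109: 109 − 1² = 108, 109 − 2² = 105, 109 − 3² = 100 = 10² ⇒ 109 = 3² + 10².
  Combine using the Brahmagupta–Fibonacci identity (a² + b²)(c² + d²) = (ac − bd)² + (ad + bc)² = (ac + bd)² + (ad − bc)²:
  109 · 109 = 11881: from (3² + 10²)(3² + 10²), take (3·3 − 10·10, 3·10 + 10·3) = (9 − 100, 30 + 30) = (-91, 60); dropping signs (only squares matter) gives (91, 60); check 91² + 60² = 8281 + 3600 = 11881 ✓.
Step 4: Order so x ≤ y and verify: 60² + 91² = 3600 + 8281 = 11881 = n. ✓

n = 11881 = 60² + 91² (one valid representation with x ≤ y).


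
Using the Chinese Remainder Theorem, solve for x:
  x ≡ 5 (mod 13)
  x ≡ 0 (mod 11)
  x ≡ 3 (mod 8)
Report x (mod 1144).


Moduli 13, 11, 8 are pairwise coprime; by CRT there is a unique solution modulo M = 13 · 11 · 8 = 1144.
Solve pairwise, accumulating the modulus:
  Start with x ≡ 5 (mod 13).
  Combine with x ≡ 0 (mod 11): since gcd(13, 11) = 1, we get a unique residue mod 143.
    Write x = 5 + 13·t and substitute into x ≡ 0 (mod 11): 13·t ≡ 0 − 5 = -5 (mod 11).
    Reduce coefficients mod 11: 2·t ≡ 6 (mod 11).
    The inverse of 2 mod 11 is 6 (since 2·6 = 12 = 1·11 + 1), so t ≡ 6·6 = 36 ≡ 3 (mod 11).
    Then x = 5 + 13·3 = 44, valid modulo lcm(13, 11) = 143: x ≡ 44 (mod 143).
  Combine with x ≡ 3 (mod 8): since gcd(143, 8) = 1, we get a unique residue mod 1144.
    Write x = 44 + 143·t and substitute into x ≡ 3 (mod 8): 143·t ≡ 3 − 44 = -41 (mod 8).
    Reduce coefficients mod 8: 7·t ≡ 7 (mod 8).
    The inverse of 7 mod 8 is 7 (since 7·7 = 49 = 6·8 + 1), so t ≡ 7·7 = 49 ≡ 1 (mod 8).
    Then x = 44 + 143·1 = 187, valid modulo lcm(143, 8) = 1144: x ≡ 187 (mod 1144).
Verify: 187 mod 13 = 5 ✓, 187 mod 11 = 0 ✓, 187 mod 8 = 3 ✓.

x ≡ 187 (mod 1144).


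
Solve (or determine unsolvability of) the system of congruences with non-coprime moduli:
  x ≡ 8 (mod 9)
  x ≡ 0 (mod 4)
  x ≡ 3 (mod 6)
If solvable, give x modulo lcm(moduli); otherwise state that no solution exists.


Moduli 9, 4, 6 are not pairwise coprime, so CRT works modulo lcm(m_i) when all pairwise compatibility conditions hold.
Pairwise compatibility: gcd(m_i, m_j) must divide a_i - a_j for every pair.
Merge one congruence at a time:
  Start: x ≡ 8 (mod 9).
  Combine with x ≡ 0 (mod 4): gcd(9, 4) = 1; 0 - 8 = -8, which IS divisible by 1, so compatible.
    Write x = 8 + 9·t and substitute into x ≡ 0 (mod 4): 9·t ≡ 0 − 8 = -8 (mod 4).
    Reduce coefficients mod 4: 1·t ≡ 0 (mod 4).
    So t ≡ 0 (mod 4).
    Then x = 8 + 9·0 = 8, valid modulo lcm(9, 4) = 36: x ≡ 8 (mod 36).
  Combine with x ≡ 3 (mod 6): gcd(36, 6) = 6, and 3 - 8 = -5 is NOT divisible by 6.
    ⇒ system is inconsistent (no integer solution).

No solution (the system is inconsistent).


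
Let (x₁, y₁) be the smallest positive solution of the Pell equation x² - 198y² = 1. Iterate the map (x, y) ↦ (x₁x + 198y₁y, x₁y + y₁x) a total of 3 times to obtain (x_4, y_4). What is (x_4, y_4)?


Step 1: Find the fundamental solution (x₁, y₁) of x² - 198y² = 1.
  Expand √198 as a continued fraction. a₀ = ⌊√198⌋ = 14; iterate m_{k+1} = d_k·a_k − m_k, d_{k+1} = (198 − m_{k+1}²)/d_k, a_{k+1} = ⌊(a₀ + m_{k+1})/d_{k+1}⌋ (starting m₀ = 0, d₀ = 1), with convergents p_k = a_k·p_{k-1} + p_{k-2}, q_k = a_k·q_{k-1} + q_{k-2} (p₋₁ = 1, q₋₁ = 0):
  k = 0: a₀ = 14; p₀/q₀ = 14/1; p₀² − 198·q₀² = 196 − 198 = -2.
  k = 1: m = 14, d = 2, a = ⌊(14 + 14)/2⌋ = 14; p/q = (14·14 + 1)/(14·1 + 0) = 197/14; p² − 198·q² = 38809 − 38808 = 1.
  The first convergent with p² − 198·q² = 1 gives the fundamental solution (x₁, y₁) = (197, 14).
Step 2: Apply the recurrence (x_{n+1}, y_{n+1}) = (x₁x_n + 198y₁y_n, x₁y_n + y₁x_n) repeatedly.
  From (x_1, y_1) = (197, 14): x_2 = 197·197 + 198·14·14 = 77617; y_2 = 197·14 + 14·197 = 5516.
  From (x_2, y_2) = (77617, 5516): x_3 = 197·77617 + 198·14·5516 = 30580901; y_3 = 197·5516 + 14·77617 = 2173290.
  From (x_3, y_3) = (30580901, 2173290): x_4 = 197·30580901 + 198·14·2173290 = 12048797377; y_4 = 197·2173290 + 14·30580901 = 856270744.
Step 3: Verify x_4² - 198·y_4² = 145173518232002080129 - 145173518232002080128 = 1 (should be 1). ✓

(x_1, y_1) = (197, 14); (x_4, y_4) = (12048797377, 856270744).


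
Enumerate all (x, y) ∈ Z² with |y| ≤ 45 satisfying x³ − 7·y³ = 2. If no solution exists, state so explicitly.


The equation is x³ - 7y³ = 2. For fixed y, x³ = 7·y³ + 2, so a solution requires the RHS to be a perfect cube.
Strategy: iterate y from -45 to 45, compute RHS = 7·y³ + 2, and check whether it is a (positive or negative) perfect cube.
Check small values of y:
  y = 0: RHS = 2 is not a perfect cube.
  y = 1: RHS = 9 is not a perfect cube.
  y = -1: RHS = -5 is not a perfect cube.
  y = 2: RHS = 58 is not a perfect cube.
  y = -2: RHS = -54 is not a perfect cube.
  y = 3: RHS = 191 is not a perfect cube.
  y = -3: RHS = -187 is not a perfect cube.
Continuing the search up to |y| = 45 finds no solutions either.
No (x, y) in the scanned range satisfies the equation.

No integer solutions with |y| ≤ 45.


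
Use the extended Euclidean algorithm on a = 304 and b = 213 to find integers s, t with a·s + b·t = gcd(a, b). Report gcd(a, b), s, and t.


Euclidean algorithm on (304, 213) — divide until remainder is 0:
  304 = 1 · 213 + 91
  213 = 2 · 91 + 31
  91 = 2 · 31 + 29
  31 = 1 · 29 + 2
  29 = 14 · 2 + 1
  2 = 2 · 1 + 0
gcd(304, 213) = 1.
Track Bezout coefficients alongside the remainders: start with r₀ = 304 = a·1 + b·0 (s = 1, t = 0) and r₁ = 213 = a·0 + b·1 (s = 0, t = 1); each new remainder r_{k+1} = r_{k-1} − q_k·r_k inherits s_{k+1} = s_{k-1} − q_k·s_k, t_{k+1} = t_{k-1} − q_k·t_k, so r_k = a·s_k + b·t_k at every step:
  q = 1: r = 91, s = 1 − 1·0 = 1, t = 0 − 1·1 = -1  (check: 304·1 + 213·(-1) = 91)
  q = 2: r = 31, s = 0 − 2·1 = -2, t = 1 − 2·(-1) = 3  (check: 304·(-2) + 213·3 = 31)
  q = 2: r = 29, s = 1 − 2·(-2) = 5, t = -1 − 2·3 = -7  (check: 304·5 + 213·(-7) = 29)
  q = 1: r = 2, s = -2 − 1·5 = -7, t = 3 − 1·(-7) = 10  (check: 304·(-7) + 213·10 = 2)
  q = 14: r = 1, s = 5 − 14·(-7) = 103, t = -7 − 14·10 = -147  (check: 304·103 + 213·(-147) = 1)
The row with r = 1 (the gcd) gives the Bezout coefficients s = 103, t = -147.
Result: 304 · (103) + 213 · (-147) = 1.

gcd(304, 213) = 1; s = 103, t = -147 (check: 304·103 + 213·(-147) = 1).


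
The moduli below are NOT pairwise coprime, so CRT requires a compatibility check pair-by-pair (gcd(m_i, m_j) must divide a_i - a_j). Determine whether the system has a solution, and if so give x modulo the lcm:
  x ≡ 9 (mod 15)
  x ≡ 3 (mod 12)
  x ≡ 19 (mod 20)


Moduli 15, 12, 20 are not pairwise coprime, so CRT works modulo lcm(m_i) when all pairwise compatibility conditions hold.
Pairwise compatibility: gcd(m_i, m_j) must divide a_i - a_j for every pair.
Merge one congruence at a time:
  Start: x ≡ 9 (mod 15).
  Combine with x ≡ 3 (mod 12): gcd(15, 12) = 3; 3 - 9 = -6, which IS divisible by 3, so compatible.
    Write x = 9 + 15·t and substitute into x ≡ 3 (mod 12): 15·t ≡ 3 − 9 = -6 (mod 12).
    Divide the congruence (and modulus) by g = 3: 5·t ≡ -2 (mod 4).
    Reduce coefficients mod 4: 1·t ≡ 2 (mod 4).
    So t ≡ 2 (mod 4).
    Then x = 9 + 15·2 = 39, valid modulo lcm(15, 12) = 60: x ≡ 39 (mod 60).
  Combine with x ≡ 19 (mod 20): gcd(60, 20) = 20; 19 - 39 = -20, which IS divisible by 20, so compatible.
    Write x = 39 + 60·t and substitute into x ≡ 19 (mod 20): 60·t ≡ 19 − 39 = -20 (mod 20).
    Divide the congruence (and modulus) by g = 20: 3·t ≡ -1 (mod 1).
    Modulo 1 every t works; take t = 0.
    Then x = 39 + 60·0 = 39, valid modulo lcm(60, 20) = 60: x ≡ 39 (mod 60).
Verify: 39 mod 15 = 9, 39 mod 12 = 3, 39 mod 20 = 19.

x ≡ 39 (mod 60).
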